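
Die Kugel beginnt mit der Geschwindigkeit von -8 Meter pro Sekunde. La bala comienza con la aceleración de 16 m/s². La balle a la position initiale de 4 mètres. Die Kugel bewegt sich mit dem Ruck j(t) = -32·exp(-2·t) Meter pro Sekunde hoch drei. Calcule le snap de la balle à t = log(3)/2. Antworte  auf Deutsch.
Wir müssen unsere Gleichung für den Ruck j(t) = -32·exp(-2·t) 1-mal ableiten. Mit d/dt von j(t) finden wir s(t) = 64·exp(-2·t). Aus der Gleichung für den Snap s(t) = 64·exp(-2·t), setzen wir t = log(3)/2 ein und erhalten s = 64/3.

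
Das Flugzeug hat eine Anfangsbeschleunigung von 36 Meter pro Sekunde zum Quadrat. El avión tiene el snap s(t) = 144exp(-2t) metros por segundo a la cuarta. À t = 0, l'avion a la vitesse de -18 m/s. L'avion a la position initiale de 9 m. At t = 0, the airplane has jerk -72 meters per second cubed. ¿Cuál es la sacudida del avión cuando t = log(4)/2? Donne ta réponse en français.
Nous devons intégrer notre équation du snap s(t) = 144·exp(-2·t) 1 fois. En intégrant le snap et en utilisant la condition initiale j(0) = -72, nous obtenons j(t) = -72·exp(-2·t). De l'équation du jerk j(t) = -72·exp(-2·t), nous substituons t = log(4)/2 pour obtenir j = -18.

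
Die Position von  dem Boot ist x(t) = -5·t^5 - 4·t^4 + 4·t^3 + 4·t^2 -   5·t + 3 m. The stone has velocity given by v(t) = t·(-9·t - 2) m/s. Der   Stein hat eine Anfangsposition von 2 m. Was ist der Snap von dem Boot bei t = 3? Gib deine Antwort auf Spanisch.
Para resolver esto, necesitamos tomar 4 derivadas de nuestra ecuación de la posición x(t) = -5·t^5 - 4·t^4 + 4·t^3 + 4·t^2 - 5·t + 3. La derivada de la posición da la velocidad: v(t) = -25·t^4 - 16·t^3 + 12·t^2 + 8·t - 5. La derivada de la velocidad da la aceleración: a(t) = -100·t^3 - 48·t^2 + 24·t + 8. Tomando d/dt de a(t), encontramos j(t) = -300·t^2 - 96·t + 24. Derivando la sacudida, obtenemos el snap: s(t) = -600·t - 96. Tenemos el snap s(t) = -600·t - 96. Sustituyendo t = 3: s(3) = -1896.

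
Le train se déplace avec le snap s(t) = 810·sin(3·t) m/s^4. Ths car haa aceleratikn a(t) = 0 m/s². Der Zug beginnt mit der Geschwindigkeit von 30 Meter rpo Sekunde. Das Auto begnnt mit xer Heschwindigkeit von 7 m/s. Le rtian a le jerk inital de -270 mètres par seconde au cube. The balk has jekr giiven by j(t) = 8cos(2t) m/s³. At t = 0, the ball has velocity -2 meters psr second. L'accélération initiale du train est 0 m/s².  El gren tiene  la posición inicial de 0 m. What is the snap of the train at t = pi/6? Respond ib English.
From the given snap equation s(t) = 810·sin(3·t), we substitute t = pi/6 to get s = 810.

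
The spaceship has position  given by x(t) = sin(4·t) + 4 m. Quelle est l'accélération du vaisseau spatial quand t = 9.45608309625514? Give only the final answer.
À t = 9.45608309625514, a = -1.99829682484568.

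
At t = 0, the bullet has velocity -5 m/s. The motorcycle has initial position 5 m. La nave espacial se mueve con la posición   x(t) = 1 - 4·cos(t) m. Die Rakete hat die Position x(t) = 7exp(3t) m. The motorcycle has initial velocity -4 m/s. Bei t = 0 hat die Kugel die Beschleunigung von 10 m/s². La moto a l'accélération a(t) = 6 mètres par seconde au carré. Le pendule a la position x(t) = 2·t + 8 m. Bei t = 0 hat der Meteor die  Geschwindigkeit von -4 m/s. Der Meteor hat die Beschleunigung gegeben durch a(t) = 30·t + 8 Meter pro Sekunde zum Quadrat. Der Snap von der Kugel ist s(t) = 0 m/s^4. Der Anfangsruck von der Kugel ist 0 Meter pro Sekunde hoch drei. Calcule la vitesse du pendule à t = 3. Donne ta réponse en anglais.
Starting from position x(t) = 2·t + 8, we take 1 derivative. The derivative of position gives velocity: v(t) = 2. We have velocity v(t) = 2. Substituting t = 3: v(3) = 2.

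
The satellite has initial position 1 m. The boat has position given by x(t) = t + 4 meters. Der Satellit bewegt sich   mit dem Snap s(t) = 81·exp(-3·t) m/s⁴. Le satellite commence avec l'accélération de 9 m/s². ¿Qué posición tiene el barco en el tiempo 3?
Tenemos la posición x(t) = t + 4. Sustituyendo t = 3: x(3) = 7.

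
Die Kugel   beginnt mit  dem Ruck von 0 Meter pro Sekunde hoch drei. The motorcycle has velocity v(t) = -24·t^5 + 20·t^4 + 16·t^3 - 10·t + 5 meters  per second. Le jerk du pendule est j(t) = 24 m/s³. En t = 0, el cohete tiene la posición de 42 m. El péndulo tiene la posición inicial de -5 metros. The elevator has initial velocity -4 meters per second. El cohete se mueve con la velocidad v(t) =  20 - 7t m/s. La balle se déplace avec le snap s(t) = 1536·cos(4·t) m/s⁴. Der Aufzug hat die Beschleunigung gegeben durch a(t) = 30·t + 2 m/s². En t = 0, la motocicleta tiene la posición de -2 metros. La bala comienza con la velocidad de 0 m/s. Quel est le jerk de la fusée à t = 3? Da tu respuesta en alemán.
Ausgehend von der Geschwindigkeit v(t) = 20 - 7·t, nehmen wir 2 Ableitungen. Die Ableitung von der Geschwindigkeit ergibt die Beschleunigung: a(t) = -7. Die Ableitung von der Beschleunigung ergibt den Ruck: j(t) = 0. Aus der Gleichung für den Ruck j(t) = 0, setzen wir t = 3 ein und erhalten j = 0.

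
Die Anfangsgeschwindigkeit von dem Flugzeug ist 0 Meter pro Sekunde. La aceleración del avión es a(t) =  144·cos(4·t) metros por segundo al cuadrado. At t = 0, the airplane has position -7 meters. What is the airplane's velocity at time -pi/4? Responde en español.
Para resolver esto, necesitamos tomar 1 integral de nuestra ecuación de la aceleración a(t) = 144·cos(4·t). La integral de la aceleración es la velocidad. Usando v(0) = 0, obtenemos v(t) = 36·sin(4·t). Tenemos la velocidad v(t) = 36·sin(4·t). Sustituyendo t = -pi/4: v(-pi/4) = 0.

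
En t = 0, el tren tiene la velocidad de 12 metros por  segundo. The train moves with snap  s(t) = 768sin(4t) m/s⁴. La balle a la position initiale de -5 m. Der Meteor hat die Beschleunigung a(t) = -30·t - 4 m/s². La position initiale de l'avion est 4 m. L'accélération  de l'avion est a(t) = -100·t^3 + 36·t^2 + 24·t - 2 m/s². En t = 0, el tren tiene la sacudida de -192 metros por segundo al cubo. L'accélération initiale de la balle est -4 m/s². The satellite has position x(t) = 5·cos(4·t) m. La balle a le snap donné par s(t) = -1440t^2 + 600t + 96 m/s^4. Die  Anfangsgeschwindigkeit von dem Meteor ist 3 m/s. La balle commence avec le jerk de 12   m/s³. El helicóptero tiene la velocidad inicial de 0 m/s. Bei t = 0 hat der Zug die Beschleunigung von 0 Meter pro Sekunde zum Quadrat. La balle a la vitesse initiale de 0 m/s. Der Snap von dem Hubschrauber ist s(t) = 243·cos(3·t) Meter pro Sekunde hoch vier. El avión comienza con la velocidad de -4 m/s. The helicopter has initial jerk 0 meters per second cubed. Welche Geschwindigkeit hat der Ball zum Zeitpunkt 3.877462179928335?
Wir müssen das Integral unserer Gleichung für den Snap s(t) = -1440·t^2 + 600·t + 96 3-mal finden. Das Integral von dem Snap, mit j(0) = 12, ergibt den Ruck: j(t) = -480·t^3 + 300·t^2 + 96·t + 12. Das Integral von dem Ruck, mit a(0) = -4, ergibt die Beschleunigung: a(t) = -120·t^4 + 100·t^3 + 48·t^2 + 12·t - 4. Die Stammfunktion von der Beschleunigung ist die Geschwindigkeit. Mit v(0) = 0 erhalten wir v(t) = t·(-24·t^4 + 25·t^3 + 16·t^2 + 6·t - 4). Aus der Gleichung für die Geschwindigkeit v(t) = t·(-24·t^4 + 25·t^3 + 16·t^2 + 6·t - 4), setzen wir t = 3.877462179928335 ein und erhalten v = -14376.8108289520.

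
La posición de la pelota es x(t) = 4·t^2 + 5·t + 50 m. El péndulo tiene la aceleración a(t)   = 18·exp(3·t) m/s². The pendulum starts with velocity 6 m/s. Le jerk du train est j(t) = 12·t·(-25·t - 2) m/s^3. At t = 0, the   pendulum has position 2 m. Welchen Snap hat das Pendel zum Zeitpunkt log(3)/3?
Wir müssen unsere Gleichung für die Beschleunigung a(t) = 18·exp(3·t) 2-mal ableiten. Die Ableitung von der Beschleunigung ergibt den Ruck: j(t) = 54·exp(3·t). Mit d/dt von j(t) finden wir s(t) = 162·exp(3·t). Mit s(t) = 162·exp(3·t) und Einsetzen von t = log(3)/3, finden wir s = 486.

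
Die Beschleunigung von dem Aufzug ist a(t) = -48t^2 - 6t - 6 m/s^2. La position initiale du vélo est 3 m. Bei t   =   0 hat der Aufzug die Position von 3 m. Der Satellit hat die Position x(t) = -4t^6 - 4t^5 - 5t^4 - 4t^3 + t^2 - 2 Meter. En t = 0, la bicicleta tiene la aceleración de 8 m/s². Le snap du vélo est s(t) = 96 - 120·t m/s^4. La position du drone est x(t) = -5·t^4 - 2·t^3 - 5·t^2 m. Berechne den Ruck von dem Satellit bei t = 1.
Wir müssen unsere Gleichung für die Position x(t) = -4·t^6 - 4·t^5 - 5·t^4 - 4·t^3 + t^2 - 2 3-mal ableiten. Die Ableitung von der Position ergibt die Geschwindigkeit: v(t) = -24·t^5 - 20·t^4 - 20·t^3 - 12·t^2 + 2·t. Die Ableitung von der Geschwindigkeit ergibt die Beschleunigung: a(t) = -120·t^4 - 80·t^3 - 60·t^2 - 24·t + 2. Durch Ableiten von der Beschleunigung erhalten wir den Ruck: j(t) = -480·t^3 - 240·t^2 - 120·t - 24. Aus der Gleichung für den Ruck j(t) = -480·t^3 - 240·t^2 - 120·t - 24, setzen wir t = 1 ein und erhalten j = -864.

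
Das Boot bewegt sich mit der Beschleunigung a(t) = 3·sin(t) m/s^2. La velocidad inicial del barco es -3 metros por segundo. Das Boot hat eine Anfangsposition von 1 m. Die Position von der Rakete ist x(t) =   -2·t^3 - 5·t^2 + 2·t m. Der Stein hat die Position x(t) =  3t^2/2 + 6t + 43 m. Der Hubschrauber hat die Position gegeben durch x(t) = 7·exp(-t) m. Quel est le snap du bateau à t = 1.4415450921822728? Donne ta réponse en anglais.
Starting from acceleration a(t) = 3·sin(t), we take 2 derivatives. Differentiating acceleration, we get jerk: j(t) = 3·cos(t). The derivative of jerk gives snap: s(t) = -3·sin(t). Using s(t) = -3·sin(t) and substituting t = 1.4415450921822728, we find s = -2.97497604391606.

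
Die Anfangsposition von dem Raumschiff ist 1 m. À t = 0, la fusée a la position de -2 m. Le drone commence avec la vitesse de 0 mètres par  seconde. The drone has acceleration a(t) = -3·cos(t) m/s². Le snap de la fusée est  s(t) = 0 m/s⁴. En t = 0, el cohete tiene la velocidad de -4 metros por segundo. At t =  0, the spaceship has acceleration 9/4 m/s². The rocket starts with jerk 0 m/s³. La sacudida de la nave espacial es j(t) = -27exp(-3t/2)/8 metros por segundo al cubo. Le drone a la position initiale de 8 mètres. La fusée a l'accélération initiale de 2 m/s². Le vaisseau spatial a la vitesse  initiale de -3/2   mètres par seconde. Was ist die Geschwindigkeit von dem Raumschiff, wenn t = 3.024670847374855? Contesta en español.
Partiendo de la sacudida j(t) = -27·exp(-3·t/2)/8, tomamos 2 integrales. Integrando la sacudida y usando la condición inicial a(0) = 9/4, obtenemos a(t) = 9·exp(-3·t/2)/4. La integral de la aceleración, con v(0) = -3/2, da la velocidad: v(t) = -3·exp(-3·t/2)/2. De la ecuación de la velocidad v(t) = -3·exp(-3·t/2)/2, sustituimos t = 3.024670847374855 para obtener v = -0.0160581115756354.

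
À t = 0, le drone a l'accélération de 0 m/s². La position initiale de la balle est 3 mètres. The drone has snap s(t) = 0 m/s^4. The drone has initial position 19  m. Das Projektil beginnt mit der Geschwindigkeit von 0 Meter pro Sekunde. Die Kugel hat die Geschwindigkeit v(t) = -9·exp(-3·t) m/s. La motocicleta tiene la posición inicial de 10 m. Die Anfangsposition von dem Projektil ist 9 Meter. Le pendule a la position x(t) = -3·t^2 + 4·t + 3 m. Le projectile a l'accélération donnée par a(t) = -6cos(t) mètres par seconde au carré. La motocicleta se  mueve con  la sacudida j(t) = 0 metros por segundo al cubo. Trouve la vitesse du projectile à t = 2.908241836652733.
Pour résoudre ceci, nous devons prendre 1 primitive de notre équation de l'accélération a(t) = -6·cos(t). La primitive de l'accélération, avec v(0) = 0, donne la vitesse: v(t) = -6·sin(t). De l'équation de la vitesse v(t) = -6·sin(t), nous substituons t = 2.908241836652733 pour obtenir v = -1.38743289249356.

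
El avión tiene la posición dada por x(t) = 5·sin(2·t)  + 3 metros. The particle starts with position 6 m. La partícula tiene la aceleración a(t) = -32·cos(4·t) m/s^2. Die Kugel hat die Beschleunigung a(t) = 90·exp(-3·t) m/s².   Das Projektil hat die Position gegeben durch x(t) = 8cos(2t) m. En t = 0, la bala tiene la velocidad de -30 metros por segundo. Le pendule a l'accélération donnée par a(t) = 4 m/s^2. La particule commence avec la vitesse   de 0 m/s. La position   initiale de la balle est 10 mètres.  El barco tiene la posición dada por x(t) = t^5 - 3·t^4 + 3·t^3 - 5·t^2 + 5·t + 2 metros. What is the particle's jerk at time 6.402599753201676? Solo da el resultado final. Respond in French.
Le jerk à t = 6.402599753201676 est j = 58.8416482771632.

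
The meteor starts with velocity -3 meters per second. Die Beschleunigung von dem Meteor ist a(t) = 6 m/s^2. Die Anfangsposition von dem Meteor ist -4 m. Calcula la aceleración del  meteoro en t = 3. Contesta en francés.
Nous avons l'accélération a(t) = 6. En substituant t = 3: a(3) = 6.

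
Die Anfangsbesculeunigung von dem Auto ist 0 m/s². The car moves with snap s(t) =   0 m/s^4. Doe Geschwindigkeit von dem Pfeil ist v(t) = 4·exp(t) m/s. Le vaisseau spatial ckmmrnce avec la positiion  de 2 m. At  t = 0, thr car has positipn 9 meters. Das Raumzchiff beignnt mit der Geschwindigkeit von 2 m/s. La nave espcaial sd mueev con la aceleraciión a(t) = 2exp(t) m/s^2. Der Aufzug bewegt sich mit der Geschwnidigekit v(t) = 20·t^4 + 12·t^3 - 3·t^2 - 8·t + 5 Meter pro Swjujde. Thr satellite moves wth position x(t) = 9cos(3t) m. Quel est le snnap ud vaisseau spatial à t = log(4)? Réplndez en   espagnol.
Partiendo de la aceleración a(t) = 2·exp(t), tomamos 2 derivadas. Tomando d/dt de a(t), encontramos j(t) = 2·exp(t). La derivada de la sacudida da el snap: s(t) = 2·exp(t). Tenemos el snap s(t) = 2·exp(t). Sustituyendo t = log(4): s(log(4)) = 8.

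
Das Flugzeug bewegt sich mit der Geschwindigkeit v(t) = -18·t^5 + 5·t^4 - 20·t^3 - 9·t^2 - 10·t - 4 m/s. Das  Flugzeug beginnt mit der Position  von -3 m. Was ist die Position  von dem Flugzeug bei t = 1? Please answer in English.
We need to integrate our velocity equation v(t) = -18·t^5 + 5·t^4 - 20·t^3 - 9·t^2 - 10·t - 4 1 time. The antiderivative of velocity, with x(0) = -3, gives position: x(t) = -3·t^6 + t^5 - 5·t^4 - 3·t^3 - 5·t^2 - 4·t - 3. Using x(t) = -3·t^6 + t^5 - 5·t^4 - 3·t^3 - 5·t^2 - 4·t - 3 and substituting t = 1, we find x = -22.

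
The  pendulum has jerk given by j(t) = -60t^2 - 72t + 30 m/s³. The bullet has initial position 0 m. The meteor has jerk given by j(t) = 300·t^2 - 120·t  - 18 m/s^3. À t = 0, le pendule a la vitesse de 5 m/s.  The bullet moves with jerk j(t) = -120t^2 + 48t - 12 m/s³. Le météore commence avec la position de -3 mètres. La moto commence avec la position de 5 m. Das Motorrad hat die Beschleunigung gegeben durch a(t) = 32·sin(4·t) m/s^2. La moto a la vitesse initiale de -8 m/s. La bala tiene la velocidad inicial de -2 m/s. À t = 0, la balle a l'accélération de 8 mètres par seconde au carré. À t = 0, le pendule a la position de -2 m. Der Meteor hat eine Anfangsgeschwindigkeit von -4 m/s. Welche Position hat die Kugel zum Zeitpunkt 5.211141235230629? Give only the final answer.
x(5.211141235230629) = -6395.82071914696.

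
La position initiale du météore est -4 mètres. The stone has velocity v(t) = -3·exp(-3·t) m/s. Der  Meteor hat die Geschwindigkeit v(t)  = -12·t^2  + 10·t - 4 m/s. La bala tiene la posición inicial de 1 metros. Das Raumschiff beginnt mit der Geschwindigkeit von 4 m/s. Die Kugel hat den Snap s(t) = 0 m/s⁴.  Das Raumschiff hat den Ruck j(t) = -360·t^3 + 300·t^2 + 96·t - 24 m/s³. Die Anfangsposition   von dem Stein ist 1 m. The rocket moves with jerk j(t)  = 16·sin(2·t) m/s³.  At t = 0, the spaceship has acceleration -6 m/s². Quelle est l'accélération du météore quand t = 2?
En partant de la vitesse v(t) = -12·t^2 + 10·t - 4, nous prenons 1 dérivée. En dérivant la vitesse, nous obtenons l'accélération: a(t) = 10 - 24·t. En utilisant a(t) = 10 - 24·t et en substituant t = 2, nous trouvons a = -38.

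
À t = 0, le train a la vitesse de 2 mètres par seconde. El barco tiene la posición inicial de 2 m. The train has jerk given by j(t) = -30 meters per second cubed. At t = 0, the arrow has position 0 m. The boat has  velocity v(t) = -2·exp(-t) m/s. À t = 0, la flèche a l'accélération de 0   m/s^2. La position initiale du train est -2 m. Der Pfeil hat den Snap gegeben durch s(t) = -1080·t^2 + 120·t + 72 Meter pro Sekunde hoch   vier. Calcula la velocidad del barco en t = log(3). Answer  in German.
Aus der Gleichung für die Geschwindigkeit v(t) = -2·exp(-t), setzen wir t = log(3) ein und erhalten v = -2/3.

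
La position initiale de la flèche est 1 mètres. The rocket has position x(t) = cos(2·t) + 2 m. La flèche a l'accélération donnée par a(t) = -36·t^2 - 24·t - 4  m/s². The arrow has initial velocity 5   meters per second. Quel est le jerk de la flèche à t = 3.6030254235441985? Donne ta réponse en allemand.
Ausgehend von der Beschleunigung a(t) = -36·t^2 - 24·t - 4, nehmen wir 1 Ableitung. Durch Ableiten von der Beschleunigung erhalten wir den Ruck: j(t) = -72·t - 24. Mit j(t) = -72·t - 24 und Einsetzen von t = 3.6030254235441985, finden wir j = -283.417830495182.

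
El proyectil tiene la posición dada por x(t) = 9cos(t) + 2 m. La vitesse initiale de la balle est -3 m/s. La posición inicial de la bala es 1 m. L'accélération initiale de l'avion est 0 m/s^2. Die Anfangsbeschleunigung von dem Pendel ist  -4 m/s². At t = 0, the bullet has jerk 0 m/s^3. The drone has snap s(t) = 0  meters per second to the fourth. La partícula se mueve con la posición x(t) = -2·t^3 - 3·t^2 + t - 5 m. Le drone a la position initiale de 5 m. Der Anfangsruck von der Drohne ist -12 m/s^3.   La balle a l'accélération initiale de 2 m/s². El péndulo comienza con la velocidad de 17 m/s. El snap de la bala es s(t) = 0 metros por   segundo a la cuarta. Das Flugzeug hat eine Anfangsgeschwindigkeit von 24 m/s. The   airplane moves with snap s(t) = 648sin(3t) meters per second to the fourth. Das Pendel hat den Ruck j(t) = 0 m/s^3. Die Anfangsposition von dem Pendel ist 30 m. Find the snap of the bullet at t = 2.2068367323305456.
From the given snap equation s(t) = 0, we substitute t = 2.2068367323305456 to get s = 0.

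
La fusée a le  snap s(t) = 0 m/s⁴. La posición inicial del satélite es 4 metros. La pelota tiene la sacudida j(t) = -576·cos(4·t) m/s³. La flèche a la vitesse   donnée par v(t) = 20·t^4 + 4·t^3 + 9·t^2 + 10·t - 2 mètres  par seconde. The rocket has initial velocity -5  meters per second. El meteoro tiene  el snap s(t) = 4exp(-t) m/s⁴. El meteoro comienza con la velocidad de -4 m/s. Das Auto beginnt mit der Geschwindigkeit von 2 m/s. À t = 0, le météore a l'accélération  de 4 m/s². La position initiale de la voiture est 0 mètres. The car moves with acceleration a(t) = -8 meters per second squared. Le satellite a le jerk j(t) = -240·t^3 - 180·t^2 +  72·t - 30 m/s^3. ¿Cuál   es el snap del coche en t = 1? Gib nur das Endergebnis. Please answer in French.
La réponse est 0.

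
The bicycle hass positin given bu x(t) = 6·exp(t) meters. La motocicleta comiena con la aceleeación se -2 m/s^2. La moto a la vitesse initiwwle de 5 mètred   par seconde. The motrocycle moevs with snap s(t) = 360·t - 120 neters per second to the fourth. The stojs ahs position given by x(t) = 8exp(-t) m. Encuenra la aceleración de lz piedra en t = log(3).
Debemos derivar nuestra ecuación de la posición x(t) = 8·exp(-t) 2 veces. Derivando la posición, obtenemos la velocidad: v(t) = -8·exp(-t). Tomando d/dt de v(t), encontramos a(t) = 8·exp(-t). De la ecuación de la aceleración a(t) = 8·exp(-t), sustituimos t = log(3) para obtener a = 8/3.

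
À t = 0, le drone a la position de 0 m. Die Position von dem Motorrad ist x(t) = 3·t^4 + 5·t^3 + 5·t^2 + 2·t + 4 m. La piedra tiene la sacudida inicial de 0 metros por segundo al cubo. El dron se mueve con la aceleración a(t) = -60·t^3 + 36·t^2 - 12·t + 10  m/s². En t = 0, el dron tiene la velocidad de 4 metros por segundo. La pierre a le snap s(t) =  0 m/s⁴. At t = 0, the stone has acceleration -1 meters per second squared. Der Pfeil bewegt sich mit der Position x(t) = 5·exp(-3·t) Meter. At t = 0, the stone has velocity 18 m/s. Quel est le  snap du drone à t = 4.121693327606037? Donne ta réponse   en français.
Nous devons dériver notre équation de l'accélération a(t) = -60·t^3 + 36·t^2 - 12·t + 10 2 fois. La dérivée de l'accélération donne le jerk: j(t) = -180·t^2 + 72·t - 12. La dérivée du jerk donne le snap: s(t) = 72 - 360·t. Nous avons le snap s(t) = 72 - 360·t. En substituant t = 4.121693327606037: s(4.121693327606037) = -1411.80959793817.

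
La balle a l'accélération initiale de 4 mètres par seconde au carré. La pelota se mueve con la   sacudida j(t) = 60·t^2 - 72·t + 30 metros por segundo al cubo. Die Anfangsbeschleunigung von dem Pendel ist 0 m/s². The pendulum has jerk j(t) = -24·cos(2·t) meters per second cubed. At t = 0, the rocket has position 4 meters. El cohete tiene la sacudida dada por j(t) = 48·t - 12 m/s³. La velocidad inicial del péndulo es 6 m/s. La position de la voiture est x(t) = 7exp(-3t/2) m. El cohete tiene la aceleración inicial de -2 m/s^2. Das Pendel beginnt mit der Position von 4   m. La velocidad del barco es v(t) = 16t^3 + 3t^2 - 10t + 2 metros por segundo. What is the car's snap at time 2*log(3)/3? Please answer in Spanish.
Para resolver esto, necesitamos tomar 4 derivadas de nuestra ecuación de la posición x(t) = 7·exp(-3·t/2). La derivada de la posición da la velocidad: v(t) = -21·exp(-3·t/2)/2. La derivada de la velocidad da la aceleración: a(t) = 63·exp(-3·t/2)/4. Derivando la aceleración, obtenemos la sacudida: j(t) = -189·exp(-3·t/2)/8. Derivando la sacudida, obtenemos el snap: s(t) = 567·exp(-3·t/2)/16. Usando s(t) = 567·exp(-3·t/2)/16 y sustituyendo t = 2*log(3)/3, encontramos s = 189/16.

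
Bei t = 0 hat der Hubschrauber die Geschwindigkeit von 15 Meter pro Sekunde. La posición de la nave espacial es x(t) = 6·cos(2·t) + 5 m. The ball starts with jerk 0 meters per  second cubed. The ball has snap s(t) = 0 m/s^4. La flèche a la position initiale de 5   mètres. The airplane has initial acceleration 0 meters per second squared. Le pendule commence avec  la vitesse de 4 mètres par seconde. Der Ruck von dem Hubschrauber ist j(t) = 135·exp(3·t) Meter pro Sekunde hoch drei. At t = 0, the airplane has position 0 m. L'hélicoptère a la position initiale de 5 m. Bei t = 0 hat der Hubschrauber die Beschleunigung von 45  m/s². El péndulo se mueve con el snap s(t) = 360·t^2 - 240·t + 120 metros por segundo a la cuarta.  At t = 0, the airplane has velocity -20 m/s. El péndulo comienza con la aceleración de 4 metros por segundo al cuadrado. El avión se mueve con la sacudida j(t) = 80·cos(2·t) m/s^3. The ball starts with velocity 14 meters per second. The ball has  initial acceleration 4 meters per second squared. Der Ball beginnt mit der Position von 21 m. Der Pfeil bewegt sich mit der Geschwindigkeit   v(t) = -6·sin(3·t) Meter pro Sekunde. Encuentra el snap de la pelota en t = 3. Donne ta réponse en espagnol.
Tenemos el snap s(t) = 0. Sustituyendo t = 3: s(3) = 0.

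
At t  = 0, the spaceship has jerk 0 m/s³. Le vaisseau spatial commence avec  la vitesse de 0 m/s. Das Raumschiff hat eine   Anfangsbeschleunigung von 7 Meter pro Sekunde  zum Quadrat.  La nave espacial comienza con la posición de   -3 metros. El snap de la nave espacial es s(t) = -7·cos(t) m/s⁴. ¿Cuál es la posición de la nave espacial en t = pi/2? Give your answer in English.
We must find the integral of our snap equation s(t) = -7·cos(t) 4 times. The integral of snap, with j(0) = 0, gives jerk: j(t) = -7·sin(t). Finding the integral of j(t) and using a(0) = 7: a(t) = 7·cos(t). The integral of acceleration, with v(0) = 0, gives velocity: v(t) = 7·sin(t). Finding the antiderivative of v(t) and using x(0) = -3: x(t) = 4 - 7·cos(t). Using x(t) = 4 - 7·cos(t) and substituting t = pi/2, we find x = 4.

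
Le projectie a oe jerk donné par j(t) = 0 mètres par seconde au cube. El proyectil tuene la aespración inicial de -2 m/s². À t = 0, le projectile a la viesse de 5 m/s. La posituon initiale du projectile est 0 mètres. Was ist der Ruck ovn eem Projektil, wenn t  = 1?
Mit j(t) = 0 und Einsetzen von t = 1, finden wir j = 0.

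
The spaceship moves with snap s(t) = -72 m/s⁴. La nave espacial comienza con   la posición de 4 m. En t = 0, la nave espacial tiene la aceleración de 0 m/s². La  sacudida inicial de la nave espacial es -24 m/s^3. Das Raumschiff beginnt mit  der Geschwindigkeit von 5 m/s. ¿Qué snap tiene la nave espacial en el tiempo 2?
Usando s(t) = -72 y sustituyendo t = 2, encontramos s = -72.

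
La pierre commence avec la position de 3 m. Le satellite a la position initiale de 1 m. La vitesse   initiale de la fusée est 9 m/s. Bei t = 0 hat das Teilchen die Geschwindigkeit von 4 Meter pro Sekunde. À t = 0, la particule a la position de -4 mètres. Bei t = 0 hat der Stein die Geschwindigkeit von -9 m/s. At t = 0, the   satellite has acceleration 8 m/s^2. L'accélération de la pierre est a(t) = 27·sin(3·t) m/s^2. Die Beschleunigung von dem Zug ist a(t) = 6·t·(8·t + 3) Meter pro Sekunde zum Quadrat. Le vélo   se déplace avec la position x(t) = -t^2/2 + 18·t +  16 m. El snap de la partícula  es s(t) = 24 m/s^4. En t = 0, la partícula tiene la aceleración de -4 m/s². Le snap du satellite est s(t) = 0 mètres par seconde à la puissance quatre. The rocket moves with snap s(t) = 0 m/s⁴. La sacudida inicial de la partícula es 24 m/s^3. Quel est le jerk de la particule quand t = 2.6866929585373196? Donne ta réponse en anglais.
Starting from snap s(t) = 24, we take 1 antiderivative. Finding the antiderivative of s(t) and using j(0) = 24: j(t) = 24·t + 24. Using j(t) = 24·t + 24 and substituting t = 2.6866929585373196, we find j = 88.4806310048957.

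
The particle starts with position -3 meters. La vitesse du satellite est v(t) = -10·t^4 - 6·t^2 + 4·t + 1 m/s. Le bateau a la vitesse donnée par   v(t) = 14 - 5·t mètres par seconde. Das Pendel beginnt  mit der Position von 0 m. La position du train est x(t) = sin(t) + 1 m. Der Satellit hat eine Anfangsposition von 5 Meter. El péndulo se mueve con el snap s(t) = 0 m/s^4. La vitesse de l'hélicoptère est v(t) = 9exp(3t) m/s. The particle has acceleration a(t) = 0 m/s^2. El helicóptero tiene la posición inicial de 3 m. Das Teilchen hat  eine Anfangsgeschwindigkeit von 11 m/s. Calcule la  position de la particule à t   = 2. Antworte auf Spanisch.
Partiendo de la aceleración a(t) = 0, tomamos 2 integrales. La integral de la aceleración, con v(0) = 11, da la velocidad: v(t) = 11. La integral de la velocidad es la posición. Usando x(0) = -3, obtenemos x(t) = 11·t - 3. De la ecuación de la posición x(t) = 11·t - 3, sustituimos t = 2 para obtener x = 19.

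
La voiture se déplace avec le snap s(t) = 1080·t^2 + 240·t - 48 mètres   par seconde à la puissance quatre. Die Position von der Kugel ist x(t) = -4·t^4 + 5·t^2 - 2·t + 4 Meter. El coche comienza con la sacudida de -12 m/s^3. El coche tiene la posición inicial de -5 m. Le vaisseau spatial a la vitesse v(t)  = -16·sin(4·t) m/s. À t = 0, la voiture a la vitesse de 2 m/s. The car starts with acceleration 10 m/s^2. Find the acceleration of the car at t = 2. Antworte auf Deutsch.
Wir müssen unsere Gleichung für den Snap s(t) = 1080·t^2 + 240·t - 48 2-mal integrieren. Durch Integration von dem Snap und Verwendung der Anfangsbedingung j(0) = -12, erhalten wir j(t) = 360·t^3 + 120·t^2 - 48·t - 12. Durch Integration von dem Ruck und Verwendung der Anfangsbedingung a(0) = 10, erhalten wir a(t) = 90·t^4 + 40·t^3 - 24·t^2 - 12·t + 10. Aus der Gleichung für die Beschleunigung a(t) = 90·t^4 + 40·t^3 - 24·t^2 - 12·t + 10, setzen wir t = 2 ein und erhalten a = 1650.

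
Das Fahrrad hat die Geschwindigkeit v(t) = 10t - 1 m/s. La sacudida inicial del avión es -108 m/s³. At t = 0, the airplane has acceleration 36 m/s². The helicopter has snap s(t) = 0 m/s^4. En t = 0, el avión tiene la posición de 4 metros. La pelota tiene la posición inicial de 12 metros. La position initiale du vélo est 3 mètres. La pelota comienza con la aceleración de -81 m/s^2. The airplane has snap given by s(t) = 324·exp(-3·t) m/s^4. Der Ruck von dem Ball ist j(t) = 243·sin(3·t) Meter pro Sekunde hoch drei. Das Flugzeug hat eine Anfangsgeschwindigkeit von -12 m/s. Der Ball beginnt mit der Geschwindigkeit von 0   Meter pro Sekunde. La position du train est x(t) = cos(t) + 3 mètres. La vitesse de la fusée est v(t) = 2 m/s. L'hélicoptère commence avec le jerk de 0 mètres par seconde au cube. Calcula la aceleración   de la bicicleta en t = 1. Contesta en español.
Partiendo de la velocidad v(t) = 10·t - 1, tomamos 1 derivada. Derivando la velocidad, obtenemos la aceleración: a(t) = 10. Tenemos la aceleración a(t) = 10. Sustituyendo t = 1: a(1) = 10.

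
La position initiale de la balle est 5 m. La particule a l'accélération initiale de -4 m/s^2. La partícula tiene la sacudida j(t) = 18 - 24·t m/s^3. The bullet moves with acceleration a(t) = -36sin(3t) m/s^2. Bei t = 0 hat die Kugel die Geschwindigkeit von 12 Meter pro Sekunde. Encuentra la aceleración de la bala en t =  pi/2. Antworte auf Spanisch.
Usando a(t) = -36·sin(3·t) y sustituyendo t = pi/2, encontramos a = 36.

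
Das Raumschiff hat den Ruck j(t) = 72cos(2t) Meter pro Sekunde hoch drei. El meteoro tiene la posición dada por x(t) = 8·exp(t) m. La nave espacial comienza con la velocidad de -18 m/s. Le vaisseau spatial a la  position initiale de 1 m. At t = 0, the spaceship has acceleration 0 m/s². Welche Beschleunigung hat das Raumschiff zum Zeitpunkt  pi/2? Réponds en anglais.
We need to integrate our jerk equation j(t) = 72·cos(2·t) 1 time. Finding the integral of j(t) and using a(0) = 0: a(t) = 36·sin(2·t). We have acceleration a(t) = 36·sin(2·t). Substituting t = pi/2: a(pi/2) = 0.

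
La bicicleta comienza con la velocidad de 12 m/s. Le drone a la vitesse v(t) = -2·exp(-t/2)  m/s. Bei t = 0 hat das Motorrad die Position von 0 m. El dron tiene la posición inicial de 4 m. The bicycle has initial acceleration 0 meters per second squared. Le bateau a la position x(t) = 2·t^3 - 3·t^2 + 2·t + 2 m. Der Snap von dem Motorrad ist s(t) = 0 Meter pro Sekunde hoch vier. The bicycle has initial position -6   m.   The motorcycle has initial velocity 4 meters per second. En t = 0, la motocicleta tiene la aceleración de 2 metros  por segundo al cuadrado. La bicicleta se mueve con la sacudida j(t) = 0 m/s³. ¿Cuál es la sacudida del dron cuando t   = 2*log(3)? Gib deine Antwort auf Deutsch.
Wir müssen unsere Gleichung für die Geschwindigkeit v(t) = -2·exp(-t/2) 2-mal ableiten. Die Ableitung von der Geschwindigkeit ergibt die Beschleunigung: a(t) = exp(-t/2). Mit d/dt von a(t) finden wir j(t) = -exp(-t/2)/2. Aus der Gleichung für den Ruck j(t) = -exp(-t/2)/2, setzen wir t = 2*log(3) ein und erhalten j = -1/6.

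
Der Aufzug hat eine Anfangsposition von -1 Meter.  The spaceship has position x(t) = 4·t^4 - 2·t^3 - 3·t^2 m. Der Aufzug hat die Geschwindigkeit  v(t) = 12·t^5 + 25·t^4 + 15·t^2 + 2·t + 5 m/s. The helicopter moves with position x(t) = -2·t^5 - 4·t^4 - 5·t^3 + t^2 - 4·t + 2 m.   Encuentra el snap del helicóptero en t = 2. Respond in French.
En partant de la position x(t) = -2·t^5 - 4·t^4 - 5·t^3 + t^2 - 4·t + 2, nous prenons 4 dérivées. En prenant d/dt de x(t), nous trouvons v(t) = -10·t^4 - 16·t^3 - 15·t^2 + 2·t - 4. La dérivée de la vitesse donne l'accélération: a(t) = -40·t^3 - 48·t^2 - 30·t + 2. La dérivée de l'accélération donne le jerk: j(t) = -120·t^2 - 96·t - 30. La dérivée du jerk donne le snap: s(t) = -240·t - 96. En utilisant s(t) = -240·t - 96 et en substituant t = 2, nous trouvons s = -576.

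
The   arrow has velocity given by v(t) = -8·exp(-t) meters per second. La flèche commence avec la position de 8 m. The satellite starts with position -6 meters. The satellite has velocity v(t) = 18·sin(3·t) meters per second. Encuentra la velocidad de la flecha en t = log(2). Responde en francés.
De l'équation de la vitesse v(t) = -8·exp(-t), nous substituons t = log(2) pour obtenir v = -4.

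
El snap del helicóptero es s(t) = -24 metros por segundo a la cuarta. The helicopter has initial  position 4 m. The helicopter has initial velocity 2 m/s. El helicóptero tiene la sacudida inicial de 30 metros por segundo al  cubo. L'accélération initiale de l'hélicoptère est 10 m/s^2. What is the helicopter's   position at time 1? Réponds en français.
Nous devons intégrer notre équation du snap s(t) = -24 4 fois. En intégrant le snap et en utilisant la condition initiale j(0) = 30, nous obtenons j(t) = 30 - 24·t. La primitive du jerk est l'accélération. En utilisant a(0) = 10, nous obtenons a(t) = -12·t^2 + 30·t + 10. En intégrant l'accélération et en utilisant la condition initiale v(0) = 2, nous obtenons v(t) = -4·t^3 + 15·t^2 + 10·t + 2. En prenant ∫v(t)dt et en appliquant x(0) = 4, nous trouvons x(t) = -t^4 + 5·t^3 + 5·t^2 + 2·t + 4. En utilisant x(t) = -t^4 + 5·t^3 + 5·t^2 + 2·t + 4 et en substituant t = 1, nous trouvons x = 15.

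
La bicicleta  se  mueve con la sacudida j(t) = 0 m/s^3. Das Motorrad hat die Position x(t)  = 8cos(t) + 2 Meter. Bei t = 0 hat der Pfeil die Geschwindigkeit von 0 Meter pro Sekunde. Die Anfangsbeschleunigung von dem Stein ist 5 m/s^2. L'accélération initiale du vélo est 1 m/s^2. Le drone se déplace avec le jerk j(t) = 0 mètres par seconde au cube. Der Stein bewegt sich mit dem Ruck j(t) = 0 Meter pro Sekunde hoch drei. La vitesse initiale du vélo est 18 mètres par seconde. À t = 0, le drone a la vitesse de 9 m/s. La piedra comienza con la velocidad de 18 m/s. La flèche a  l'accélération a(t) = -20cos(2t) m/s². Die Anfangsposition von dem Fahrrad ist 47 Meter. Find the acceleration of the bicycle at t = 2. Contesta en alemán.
Wir müssen das Integral unserer Gleichung für den Ruck j(t) = 0 1-mal finden. Das Integral von dem Ruck ist die Beschleunigung. Mit a(0) = 1 erhalten wir a(t) = 1. Mit a(t) = 1 und Einsetzen von t = 2, finden wir a = 1.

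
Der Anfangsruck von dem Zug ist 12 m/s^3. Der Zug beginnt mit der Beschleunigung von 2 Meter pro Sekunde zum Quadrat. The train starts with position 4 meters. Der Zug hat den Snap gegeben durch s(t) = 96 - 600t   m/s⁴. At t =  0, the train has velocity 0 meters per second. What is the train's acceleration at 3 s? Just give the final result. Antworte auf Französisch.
a(3) = -2230.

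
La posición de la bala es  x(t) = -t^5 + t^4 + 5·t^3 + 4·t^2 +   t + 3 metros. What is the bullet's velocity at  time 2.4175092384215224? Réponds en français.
Pour résoudre ceci, nous devons prendre 1 dérivée de notre équation de la position x(t) = -t^5 + t^4 + 5·t^3 + 4·t^2 + t + 3. La dérivée de la position donne la vitesse: v(t) = -5·t^4 + 4·t^3 + 15·t^2 + 8·t + 1. En utilisant v(t) = -5·t^4 + 4·t^3 + 15·t^2 + 8·t + 1 et en substituant t = 2.4175092384215224, nous trouvons v = -6.26176123394492.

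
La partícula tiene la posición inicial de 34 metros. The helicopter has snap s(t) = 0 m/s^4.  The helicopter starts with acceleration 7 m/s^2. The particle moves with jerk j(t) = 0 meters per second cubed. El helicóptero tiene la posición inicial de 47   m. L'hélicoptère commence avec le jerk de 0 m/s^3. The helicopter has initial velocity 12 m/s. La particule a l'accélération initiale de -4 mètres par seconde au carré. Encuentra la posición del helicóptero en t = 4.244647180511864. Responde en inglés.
Starting from snap s(t) = 0, we take 4 integrals. Taking ∫s(t)dt and applying j(0) = 0, we find j(t) = 0. The antiderivative of jerk, with a(0) = 7, gives acceleration: a(t) = 7. The antiderivative of acceleration, with v(0) = 12, gives velocity: v(t) = 7·t + 12. Taking ∫v(t)dt and applying x(0) = 47, we find x(t) = 7·t^2/2 + 12·t + 47. Using x(t) = 7·t^2/2 + 12·t + 47 and substituting t = 4.244647180511864, we find x = 160.995370070738.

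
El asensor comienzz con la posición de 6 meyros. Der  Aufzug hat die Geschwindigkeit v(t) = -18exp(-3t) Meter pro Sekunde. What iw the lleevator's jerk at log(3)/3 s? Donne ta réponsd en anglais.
We must differentiate our velocity equation v(t) = -18·exp(-3·t) 2 times. Taking d/dt of v(t), we find a(t) = 54·exp(-3·t). Differentiating acceleration, we get jerk: j(t) = -162·exp(-3·t). Using j(t) = -162·exp(-3·t) and substituting t = log(3)/3, we find j = -54.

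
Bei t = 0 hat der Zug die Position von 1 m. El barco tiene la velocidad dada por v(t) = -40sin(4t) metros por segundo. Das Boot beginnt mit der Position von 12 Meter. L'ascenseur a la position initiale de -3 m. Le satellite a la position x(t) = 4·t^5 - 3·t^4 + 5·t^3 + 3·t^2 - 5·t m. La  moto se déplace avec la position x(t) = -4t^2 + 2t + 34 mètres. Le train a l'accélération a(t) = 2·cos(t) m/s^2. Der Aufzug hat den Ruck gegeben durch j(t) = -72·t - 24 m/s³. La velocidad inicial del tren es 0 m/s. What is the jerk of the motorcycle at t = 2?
To solve this, we need to take 3 derivatives of our position equation x(t) = -4·t^2 + 2·t + 34. The derivative of position gives velocity: v(t) = 2 - 8·t. Differentiating velocity, we get acceleration: a(t) = -8. The derivative of acceleration gives jerk: j(t) = 0. From the given jerk equation j(t) = 0, we substitute t = 2 to get j = 0.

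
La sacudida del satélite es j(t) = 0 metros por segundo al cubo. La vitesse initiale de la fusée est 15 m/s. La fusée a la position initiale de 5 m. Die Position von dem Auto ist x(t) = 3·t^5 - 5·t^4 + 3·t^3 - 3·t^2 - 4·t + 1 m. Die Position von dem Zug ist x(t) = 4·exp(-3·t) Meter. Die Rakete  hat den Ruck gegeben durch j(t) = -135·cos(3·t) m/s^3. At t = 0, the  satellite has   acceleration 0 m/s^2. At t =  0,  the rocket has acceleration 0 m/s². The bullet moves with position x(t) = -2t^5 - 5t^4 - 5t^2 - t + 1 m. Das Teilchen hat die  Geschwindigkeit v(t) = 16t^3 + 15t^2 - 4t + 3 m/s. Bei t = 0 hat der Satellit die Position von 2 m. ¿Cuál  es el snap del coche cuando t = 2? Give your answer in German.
Ausgehend von der Position x(t) = 3·t^5 - 5·t^4 + 3·t^3 - 3·t^2 - 4·t + 1, nehmen wir 4 Ableitungen. Mit d/dt von x(t) finden wir v(t) = 15·t^4 - 20·t^3 + 9·t^2 - 6·t - 4. Durch Ableiten von der Geschwindigkeit erhalten wir die Beschleunigung: a(t) = 60·t^3 - 60·t^2 + 18·t - 6. Mit d/dt von a(t) finden wir j(t) = 180·t^2 - 120·t + 18. Mit d/dt von j(t) finden wir s(t) = 360·t - 120. Mit s(t) = 360·t - 120 und Einsetzen von t = 2, finden wir s = 600.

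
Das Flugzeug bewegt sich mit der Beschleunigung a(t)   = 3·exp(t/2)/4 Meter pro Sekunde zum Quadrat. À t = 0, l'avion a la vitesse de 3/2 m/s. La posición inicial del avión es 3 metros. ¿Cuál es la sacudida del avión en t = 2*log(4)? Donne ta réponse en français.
Pour résoudre ceci, nous devons prendre 1 dérivée de notre équation de l'accélération a(t) = 3·exp(t/2)/4. En dérivant l'accélération, nous obtenons le jerk: j(t) = 3·exp(t/2)/8. En utilisant j(t) = 3·exp(t/2)/8 et en substituant t = 2*log(4), nous trouvons j = 3/2.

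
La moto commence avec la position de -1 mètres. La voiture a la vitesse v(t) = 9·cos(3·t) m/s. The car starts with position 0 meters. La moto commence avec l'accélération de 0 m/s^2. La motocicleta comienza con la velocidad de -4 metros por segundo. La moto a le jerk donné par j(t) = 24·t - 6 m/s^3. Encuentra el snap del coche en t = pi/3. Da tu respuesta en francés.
Pour résoudre ceci, nous devons prendre 3 dérivées de notre équation de la vitesse v(t) = 9·cos(3·t). En prenant d/dt de v(t), nous trouvons a(t) = -27·sin(3·t). La dérivée de l'accélération donne le jerk: j(t) = -81·cos(3·t). La dérivée du jerk donne le snap: s(t) = 243·sin(3·t). En utilisant s(t) = 243·sin(3·t) et en substituant t = pi/3, nous trouvons s = 0.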